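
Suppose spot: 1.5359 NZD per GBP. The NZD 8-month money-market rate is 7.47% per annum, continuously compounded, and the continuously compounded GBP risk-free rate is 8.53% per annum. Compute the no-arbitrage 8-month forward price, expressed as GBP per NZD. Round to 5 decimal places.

T = 8/12 years.
Growth of 1 NZD over T: e^(0.0747×8/12) = 1.0510609.
GBP accumulates by e^(0.0853×8/12) = 1.0585147.
CIP: F = S · (grow NZD)/(grow GBP) = 1.5359 × 1.0510609/1.0585147 = 1.525085 NZD per GBP.
Quoted the other way: 1/1.525085 = 0.65570 GBP per NZD.

0.65570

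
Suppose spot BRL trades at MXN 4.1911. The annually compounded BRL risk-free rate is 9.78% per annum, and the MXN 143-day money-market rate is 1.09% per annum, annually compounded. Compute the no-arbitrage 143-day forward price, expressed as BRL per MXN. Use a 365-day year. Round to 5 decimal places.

T = 143/365 years.
MXN accumulates by (1 + 0.0109)^(143/365) = 1.0042563.
BRL growth factor: (1 + 0.0978)^(143/365) = 1.0372328.
So F = 4.1911 × 1.0042563 / 1.0372328 = 4.057853 (MXN/BRL).
Invert for BRL per MXN: 1 / 4.057853 = 0.24644.

0.24644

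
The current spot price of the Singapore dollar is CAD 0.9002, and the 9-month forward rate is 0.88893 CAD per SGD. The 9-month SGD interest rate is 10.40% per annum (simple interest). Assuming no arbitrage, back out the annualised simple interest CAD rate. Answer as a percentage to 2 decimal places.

8.60%

T = 9/12 years.
F/S = 0.88893/0.9002 = 0.9874806 = (growth of CAD) / (growth of SGD).
SGD growth factor: 1 + 0.1040×9/12 = 1.078000.
Hence g_CAD = 1.0645041.
r = (1.0645041 − 1)/(9/12) = 0.086005 → 8.60%.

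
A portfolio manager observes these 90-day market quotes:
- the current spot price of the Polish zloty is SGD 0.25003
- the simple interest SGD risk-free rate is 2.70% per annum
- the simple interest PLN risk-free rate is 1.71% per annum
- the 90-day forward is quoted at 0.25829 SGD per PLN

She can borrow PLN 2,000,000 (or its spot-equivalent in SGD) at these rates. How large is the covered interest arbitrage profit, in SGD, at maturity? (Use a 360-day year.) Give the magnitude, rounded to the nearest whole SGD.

SGD 15,353

T = 90/360 years.
Keep in PLN, deliver into the forward: 2,000,000·1.004275·0.25829 = SGD 518,788.38.
Swap to SGD now, deposit: 2,000,000·0.25003·1.006750 = SGD 503,435.41.
The quoted forward overvalues PLN, so borrow SGD, buy PLN at spot, deposit the PLN at 1.71%, and sell the proceeds forward at 0.25829.
Profit = 518,788.38 − 503,435.41 = SGD 15,353.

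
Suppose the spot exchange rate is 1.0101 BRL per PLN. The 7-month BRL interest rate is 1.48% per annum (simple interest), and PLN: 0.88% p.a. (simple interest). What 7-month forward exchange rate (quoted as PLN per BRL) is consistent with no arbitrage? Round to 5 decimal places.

T = 7/12 years.
Growth of 1 BRL over T: 1 + 0.0148×7/12 = 1.0086333.
PLN accumulates by 1 + 0.0088×7/12 = 1.0051333.
CIP: F = S · (grow BRL)/(grow PLN) = 1.0101 × 1.0086333/1.0051333 = 1.013617 BRL per PLN.
Invert for PLN per BRL: 1 / 1.013617 = 0.98657.

0.98657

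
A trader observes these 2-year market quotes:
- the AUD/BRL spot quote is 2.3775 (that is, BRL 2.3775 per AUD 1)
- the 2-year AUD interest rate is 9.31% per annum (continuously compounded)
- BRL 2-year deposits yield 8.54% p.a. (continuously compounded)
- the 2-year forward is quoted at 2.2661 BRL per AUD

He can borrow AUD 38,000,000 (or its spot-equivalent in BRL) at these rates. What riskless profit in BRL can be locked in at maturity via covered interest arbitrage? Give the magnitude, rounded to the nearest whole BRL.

BRL 3,436,356

T = 2 years.
Keep in AUD, deliver into the forward: 38,000,000·1.2046631689·2.2661 = BRL 103,735,713.87.
Swap to BRL now, deposit: 38,000,000·2.3775·1.1862534746 = BRL 107,172,070.16.
The quoted forward undervalues AUD, so borrow AUD, convert to BRL at spot, deposit the BRL at 8.54%, and buy AUD forward at 2.2661 to cover the loan.
Arbitrage profit = |103,735,713.87 − 107,172,070.16| = BRL 3,436,356.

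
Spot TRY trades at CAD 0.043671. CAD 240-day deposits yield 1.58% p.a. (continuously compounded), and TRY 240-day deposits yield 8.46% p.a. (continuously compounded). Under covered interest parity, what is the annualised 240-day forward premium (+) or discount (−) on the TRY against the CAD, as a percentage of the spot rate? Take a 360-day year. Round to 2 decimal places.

-6.72%

T = 240/360 years.
F = S · g_CAD/g_TRY = 0.043671 × 1.010589/1.0580208 = 0.041713199.
(F − S)/S ÷ T = (0.041713199 − 0.043671)/0.043671/(240/360) = -0.067246 → -6.72%.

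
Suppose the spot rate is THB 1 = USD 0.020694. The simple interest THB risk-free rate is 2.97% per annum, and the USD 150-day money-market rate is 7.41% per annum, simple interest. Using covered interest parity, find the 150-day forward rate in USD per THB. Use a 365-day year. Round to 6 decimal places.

0.021067

T = 150/365 years.
USD accumulates by 1 + 0.0741×150/365 = 1.0304521.
THB growth factor: 1 + 0.0297×150/365 = 1.0122055.
CIP: F = S · (grow USD)/(grow THB) = 0.020694 × 1.0304521/1.0122055 = 0.02106704 USD per THB.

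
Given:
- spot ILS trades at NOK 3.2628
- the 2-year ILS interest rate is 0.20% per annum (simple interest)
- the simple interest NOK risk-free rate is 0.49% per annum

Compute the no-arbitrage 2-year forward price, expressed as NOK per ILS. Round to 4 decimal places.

3.2816

T = 2 years.
NOK accumulates by 1 + 0.0049×2 = 1.009800.
ILS accumulates by 1 + 0.0020×2 = 1.004000.
CIP: F = S · (grow NOK)/(grow ILS) = 3.2628 × 1.009800/1.004000 = 3.281649 NOK per ILS.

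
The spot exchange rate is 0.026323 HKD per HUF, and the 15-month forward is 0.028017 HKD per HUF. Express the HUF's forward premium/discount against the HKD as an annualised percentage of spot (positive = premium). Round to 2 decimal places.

T = 15/12 years.
Period premium: (0.028017 − 0.026323)/0.026323 = 0.0643544.
×(1/T) gives 5.15% p.a.

+5.15%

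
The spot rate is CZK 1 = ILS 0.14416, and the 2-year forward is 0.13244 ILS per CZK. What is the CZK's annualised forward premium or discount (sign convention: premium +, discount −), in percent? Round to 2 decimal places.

T = 2 years.
(F − S)/S = (0.13244 − 0.14416)/0.14416 = -0.0812986.
Per annum: -0.0812986 / 2 = -0.040649 = -4.06%.

-4.06%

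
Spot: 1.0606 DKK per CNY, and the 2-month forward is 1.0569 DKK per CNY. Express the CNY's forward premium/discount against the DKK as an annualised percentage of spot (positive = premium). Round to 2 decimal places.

-2.09%

T = 2/12 years.
CNY trades forward at -0.34886% vs spot over the period.
Annualise by dividing by T: -0.0034886 / (2/12) = -0.020932 → -2.09%.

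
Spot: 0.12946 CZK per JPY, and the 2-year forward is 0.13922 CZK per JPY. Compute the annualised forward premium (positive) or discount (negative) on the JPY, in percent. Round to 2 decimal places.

+3.77%

T = 2 years.
Period premium: (0.13922 − 0.12946)/0.12946 = 0.0753901.
Per annum: 0.0753901 / 2 = 0.037695 = 3.77%.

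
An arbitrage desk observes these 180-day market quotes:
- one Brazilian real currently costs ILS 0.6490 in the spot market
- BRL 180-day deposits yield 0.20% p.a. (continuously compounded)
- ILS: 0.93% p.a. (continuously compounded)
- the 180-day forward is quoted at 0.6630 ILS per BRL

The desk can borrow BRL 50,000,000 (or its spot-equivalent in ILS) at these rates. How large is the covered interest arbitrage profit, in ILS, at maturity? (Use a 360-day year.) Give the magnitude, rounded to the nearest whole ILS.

ILS 581,923

T = 180/360 years.
Invest the BRL and cover forward: 50,000,000 × 1.0010005002 × 0.6630 = ILS 33,183,166.58.
Convert at spot and invest in ILS: 50,000,000 × 0.6490 × 1.004660828 = ILS 32,601,243.87.
The quoted forward overvalues BRL, so borrow ILS, buy BRL at spot, deposit the BRL at 0.20%, and sell the proceeds forward at 0.6630.
Arbitrage profit = |33,183,166.58 − 32,601,243.87| = ILS 581,923.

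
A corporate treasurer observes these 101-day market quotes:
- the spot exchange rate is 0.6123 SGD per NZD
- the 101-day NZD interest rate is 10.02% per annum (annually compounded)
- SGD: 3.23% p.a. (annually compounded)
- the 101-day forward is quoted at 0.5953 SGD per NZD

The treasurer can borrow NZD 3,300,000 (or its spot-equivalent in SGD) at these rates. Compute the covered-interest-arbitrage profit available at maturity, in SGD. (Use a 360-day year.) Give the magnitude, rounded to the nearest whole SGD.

T = 101/360 years.
Route A — deposit NZD, sell forward: 3,300,000 × 1.027152906 × 0.5953 = SGD 2,017,831.61.
Route B — convert at spot, deposit SGD: 3,300,000 × 0.6123 × 1.008958561 = SGD 2,038,691.58.
The quoted forward undervalues NZD, so borrow NZD, convert to SGD at spot, deposit the SGD at 3.23%, and buy NZD forward at 0.5953 to cover the loan.
The gap between the two covered legs is SGD 20,860.

SGD 20,860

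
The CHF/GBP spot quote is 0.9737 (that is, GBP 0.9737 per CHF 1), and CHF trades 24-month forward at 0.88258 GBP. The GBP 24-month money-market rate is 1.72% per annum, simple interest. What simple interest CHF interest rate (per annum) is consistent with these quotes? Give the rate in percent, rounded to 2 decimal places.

7.06%

T = 2 years.
CIP gives F = S · g_GBP/g_CHF, so g_GBP/g_CHF = 0.88258/0.9737 = 0.9064188.
The GBP side grows by 1 + 0.0172×2 = 1.034400.
So the CHF growth factor = 1.1411943.
(1.1411943 − 1)/T = 0.070597, i.e. 7.06%.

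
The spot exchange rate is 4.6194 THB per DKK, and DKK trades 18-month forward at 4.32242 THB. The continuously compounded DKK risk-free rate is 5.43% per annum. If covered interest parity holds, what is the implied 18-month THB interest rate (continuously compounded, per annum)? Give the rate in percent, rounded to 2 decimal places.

1.00%

T = 18/12 years.
F/S = 4.32242/4.6194 = 0.9357103 = (growth of THB) / (growth of DKK).
The DKK side grows by e^(0.0543×18/12) = 1.084859.
Hence g_THB = 1.0151137.
r = ln(1.0151137)/(18/12) = 0.010000 → 1.00%.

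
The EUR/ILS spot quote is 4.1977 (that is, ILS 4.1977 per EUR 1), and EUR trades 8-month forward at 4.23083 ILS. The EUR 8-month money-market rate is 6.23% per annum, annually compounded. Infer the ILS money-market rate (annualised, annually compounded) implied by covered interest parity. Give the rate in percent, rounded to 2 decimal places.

T = 8/12 years.
CIP gives F = S · g_ILS/g_EUR, so g_ILS/g_EUR = 4.23083/4.1977 = 1.0078924.
EUR growth factor: (1 + 0.0623)^(8/12) = 1.0411136.
Hence g_ILS = 1.0493305.
Annualise: 1.0493305^(12/8) − 1 = 0.074901 = 7.49%.

7.49%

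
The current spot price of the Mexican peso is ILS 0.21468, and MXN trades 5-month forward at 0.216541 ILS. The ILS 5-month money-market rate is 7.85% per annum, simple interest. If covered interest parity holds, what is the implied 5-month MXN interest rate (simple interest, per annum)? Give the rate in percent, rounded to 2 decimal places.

5.72%

T = 5/12 years.
By CIP, F/S equals the ILS-to-MXN growth ratio: 0.216541/0.21468 = 1.0086687.
ILS growth factor: 1 + 0.0785×5/12 = 1.0327083.
That pins the MXN growth at 1.023833.
(1.023833 − 1)/T = 0.057199, i.e. 5.72%.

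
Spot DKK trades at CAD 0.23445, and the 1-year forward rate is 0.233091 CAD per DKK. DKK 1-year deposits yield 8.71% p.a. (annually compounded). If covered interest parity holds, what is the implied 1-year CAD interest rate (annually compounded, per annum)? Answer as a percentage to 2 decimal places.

8.08%

T = 1 year.
CIP gives F = S · g_CAD/g_DKK, so g_CAD/g_DKK = 0.233091/0.23445 = 0.9942035.
The DKK side grows by (1 + 0.0871)^1 = 1.087100.
Hence g_CAD = 1.0807986.
Annualise: 1.0807986^(1/1) − 1 = 0.080799 = 8.08%.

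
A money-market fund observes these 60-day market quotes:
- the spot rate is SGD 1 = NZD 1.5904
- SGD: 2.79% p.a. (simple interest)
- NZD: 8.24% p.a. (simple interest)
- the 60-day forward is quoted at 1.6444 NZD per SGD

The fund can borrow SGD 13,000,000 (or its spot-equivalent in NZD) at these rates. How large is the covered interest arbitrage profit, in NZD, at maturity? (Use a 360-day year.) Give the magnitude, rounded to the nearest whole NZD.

T = 60/360 years.
Invest the SGD and cover forward: 13,000,000 × 1.004650 × 1.6444 = NZD 21,476,603.98.
Convert at spot and invest in NZD: 13,000,000 × 1.5904 × 1.0137333333 = NZD 20,959,139.41.
The quoted forward overvalues SGD, so borrow NZD, buy SGD at spot, deposit the SGD at 2.79%, and sell the proceeds forward at 1.6444.
Profit = 21,476,603.98 − 20,959,139.41 = NZD 517,465.

NZD 517,465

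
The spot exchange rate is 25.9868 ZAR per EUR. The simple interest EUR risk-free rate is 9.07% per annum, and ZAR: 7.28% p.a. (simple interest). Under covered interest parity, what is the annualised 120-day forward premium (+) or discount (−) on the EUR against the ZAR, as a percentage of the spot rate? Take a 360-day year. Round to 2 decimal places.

-1.74%

T = 120/360 years.
No-arbitrage forward: 25.9868 × 1.0242667 / 1.0302333 = 25.8362974 ZAR/EUR.
(F − S)/S ÷ T = (25.8362974 − 25.9868)/25.9868/(120/360) = -0.017375 → -1.74%.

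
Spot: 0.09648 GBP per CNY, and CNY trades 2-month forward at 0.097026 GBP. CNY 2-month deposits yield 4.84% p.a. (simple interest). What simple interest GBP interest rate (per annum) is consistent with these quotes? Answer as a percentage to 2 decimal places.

8.26%

T = 2/12 years.
By CIP, F/S equals the GBP-to-CNY growth ratio: 0.097026/0.09648 = 1.0056592.
CNY growth factor: 1 + 0.0484×2/12 = 1.0080667.
That pins the GBP growth at 1.0137716.
(1.0137716 − 1)/T = 0.082630, i.e. 8.26%.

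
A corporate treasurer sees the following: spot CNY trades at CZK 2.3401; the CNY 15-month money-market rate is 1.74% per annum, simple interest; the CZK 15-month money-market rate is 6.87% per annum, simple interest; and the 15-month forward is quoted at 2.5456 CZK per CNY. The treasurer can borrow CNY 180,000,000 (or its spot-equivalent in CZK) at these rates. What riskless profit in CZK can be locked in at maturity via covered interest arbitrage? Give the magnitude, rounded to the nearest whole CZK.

T = 15/12 years.
Invest the CNY and cover forward: 180,000,000 × 1.021750 × 2.5456 = CZK 468,174,024.00.
Convert at spot and invest in CZK: 180,000,000 × 2.3401 × 1.085875 = CZK 457,390,095.75.
The quoted forward overvalues CNY, so borrow CZK, buy CNY at spot, deposit the CNY at 1.74%, and sell the proceeds forward at 2.5456.
Arbitrage profit = |468,174,024.00 − 457,390,095.75| = CZK 10,783,928.

CZK 10,783,928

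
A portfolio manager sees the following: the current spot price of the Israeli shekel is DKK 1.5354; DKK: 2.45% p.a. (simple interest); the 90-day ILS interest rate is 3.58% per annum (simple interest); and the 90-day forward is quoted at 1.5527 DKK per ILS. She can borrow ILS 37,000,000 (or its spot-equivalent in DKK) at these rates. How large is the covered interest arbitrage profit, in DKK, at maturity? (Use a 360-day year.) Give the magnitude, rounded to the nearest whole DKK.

DKK 806,317

T = 90/360 years.
Route A — deposit ILS, sell forward: 37,000,000 × 1.008950 × 1.5527 = DKK 57,964,076.61.
Route B — convert at spot, deposit DKK: 37,000,000 × 1.5354 × 1.006125 = DKK 57,157,760.03.
The quoted forward overvalues ILS, so borrow DKK, buy ILS at spot, deposit the ILS at 3.58%, and sell the proceeds forward at 1.5527.
Profit = 57,964,076.61 − 57,157,760.03 = DKK 806,317.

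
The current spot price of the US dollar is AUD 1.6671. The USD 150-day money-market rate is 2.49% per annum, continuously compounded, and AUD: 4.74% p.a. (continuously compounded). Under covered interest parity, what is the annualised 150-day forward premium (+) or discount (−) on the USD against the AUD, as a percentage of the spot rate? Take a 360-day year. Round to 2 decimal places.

T = 150/360 years.
F = S · g_AUD/g_USD = 1.6671 × 1.0199463/1.010429 = 1.6828025.
(F − S)/S ÷ T = (1.6828025 − 1.6671)/1.6671/(150/360) = 0.022606 → 2.26%.

+2.26%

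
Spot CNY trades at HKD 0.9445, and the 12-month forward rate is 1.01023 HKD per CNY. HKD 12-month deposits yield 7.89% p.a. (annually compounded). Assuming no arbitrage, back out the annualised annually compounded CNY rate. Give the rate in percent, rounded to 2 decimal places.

T = 1 year.
By CIP, F/S equals the HKD-to-CNY growth ratio: 1.01023/0.9445 = 1.0695924.
HKD growth factor: (1 + 0.0789)^1 = 1.078900.
That pins the CNY growth at 1.008702.
r = 1.008702^(1/1) − 1 = 0.008702 → 0.87%.

0.87%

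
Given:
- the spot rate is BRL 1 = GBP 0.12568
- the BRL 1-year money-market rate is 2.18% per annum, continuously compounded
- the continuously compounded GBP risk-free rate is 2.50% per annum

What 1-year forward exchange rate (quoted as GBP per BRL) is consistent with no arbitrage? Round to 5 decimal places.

0.12608

T = 1 year.
Growth of 1 GBP over T: e^(0.0250×1) = 1.0253151.
BRL accumulates by e^(0.0218×1) = 1.0220394.
CIP: F = S · (grow GBP)/(grow BRL) = 0.12568 × 1.0253151/1.0220394 = 0.1260828 GBP per BRL.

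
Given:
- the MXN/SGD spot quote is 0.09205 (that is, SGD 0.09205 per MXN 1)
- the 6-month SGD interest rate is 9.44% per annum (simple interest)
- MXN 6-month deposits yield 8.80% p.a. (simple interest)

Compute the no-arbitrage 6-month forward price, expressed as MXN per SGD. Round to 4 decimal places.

10.8305

T = 6/12 years.
SGD growth factor: 1 + 0.0944×6/12 = 1.047200.
MXN accumulates by 1 + 0.0880×6/12 = 1.044000.
So F = 0.09205 × 1.047200 / 1.044000 = 0.092332146 (SGD/MXN).
Invert for MXN per SGD: 1 / 0.092332146 = 10.8305.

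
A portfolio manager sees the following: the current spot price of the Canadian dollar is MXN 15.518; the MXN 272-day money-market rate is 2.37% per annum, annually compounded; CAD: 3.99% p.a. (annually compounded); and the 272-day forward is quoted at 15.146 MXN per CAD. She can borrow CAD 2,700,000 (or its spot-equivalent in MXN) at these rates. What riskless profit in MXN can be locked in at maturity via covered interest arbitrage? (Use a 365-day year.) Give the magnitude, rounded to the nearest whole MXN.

MXN 532,318

T = 272/365 years.
Keep in CAD, deliver into the forward: 2,700,000·1.0295850248·15.146 = MXN 42,104,055.92.
Swap to MXN now, deposit: 2,700,000·15.518·1.0176085663 = MXN 42,636,374.28.
The quoted forward undervalues CAD, so borrow CAD, convert to MXN at spot, deposit the MXN at 2.37%, and buy CAD forward at 15.146 to cover the loan.
Arbitrage profit = |42,104,055.92 − 42,636,374.28| = MXN 532,318.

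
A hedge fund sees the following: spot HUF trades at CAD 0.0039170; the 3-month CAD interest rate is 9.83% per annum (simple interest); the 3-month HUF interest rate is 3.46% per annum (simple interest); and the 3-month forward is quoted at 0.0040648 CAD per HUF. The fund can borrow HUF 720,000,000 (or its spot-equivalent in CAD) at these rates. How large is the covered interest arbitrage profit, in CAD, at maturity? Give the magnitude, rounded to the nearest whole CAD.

CAD 62,424

T = 3/12 years.
Invest the HUF and cover forward: 720,000,000 × 1.008650 × 0.0040648 = CAD 2,951,971.57.
Convert at spot and invest in CAD: 720,000,000 × 0.0039170 × 1.024575 = CAD 2,889,547.40.
The quoted forward overvalues HUF, so borrow CAD, buy HUF at spot, deposit the HUF at 3.46%, and sell the proceeds forward at 0.0040648.
Arbitrage profit = |2,951,971.57 − 2,889,547.40| = CAD 62,424.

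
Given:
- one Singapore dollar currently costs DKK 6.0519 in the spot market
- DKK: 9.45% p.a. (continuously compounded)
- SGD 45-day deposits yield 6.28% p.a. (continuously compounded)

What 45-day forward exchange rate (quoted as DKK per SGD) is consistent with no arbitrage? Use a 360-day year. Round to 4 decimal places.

6.0759

T = 45/360 years.
DKK accumulates by e^(0.0945×45/360) = 1.0118825.
SGD accumulates by e^(0.0628×45/360) = 1.0078809.
So F = 6.0519 × 1.0118825 / 1.0078809 = 6.075928 (DKK/SGD).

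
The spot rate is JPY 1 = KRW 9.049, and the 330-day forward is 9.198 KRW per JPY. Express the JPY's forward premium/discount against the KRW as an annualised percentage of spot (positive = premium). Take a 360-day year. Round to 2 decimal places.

T = 330/360 years.
Period premium: (9.198 − 9.049)/9.049 = 0.0164659.
Per annum: 0.0164659 / (330/360) = 0.017963 = 1.80%.

+1.80%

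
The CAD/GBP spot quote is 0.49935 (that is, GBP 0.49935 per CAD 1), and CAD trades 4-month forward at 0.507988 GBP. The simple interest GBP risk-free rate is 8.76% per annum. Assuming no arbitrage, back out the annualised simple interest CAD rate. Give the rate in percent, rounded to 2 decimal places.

T = 4/12 years.
F/S = 0.507988/0.49935 = 1.0172985 = (growth of GBP) / (growth of CAD).
The GBP side grows by 1 + 0.0876×4/12 = 1.029200.
So the CAD growth factor = 1.0116991.
r = (1.0116991 − 1)/(4/12) = 0.035097 → 3.51%.

3.51%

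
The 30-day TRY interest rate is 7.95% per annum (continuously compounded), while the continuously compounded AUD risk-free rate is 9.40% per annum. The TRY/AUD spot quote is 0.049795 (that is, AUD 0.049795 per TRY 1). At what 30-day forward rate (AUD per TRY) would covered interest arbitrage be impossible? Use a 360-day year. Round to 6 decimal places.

0.049855

T = 30/360 years.
AUD growth factor: e^(0.0940×30/360) = 1.0078641.
TRY growth factor: e^(0.0795×30/360) = 1.006647.
Forward (AUD per TRY) = 0.049795 × 1.0078641 / 1.006647 = 0.04985521.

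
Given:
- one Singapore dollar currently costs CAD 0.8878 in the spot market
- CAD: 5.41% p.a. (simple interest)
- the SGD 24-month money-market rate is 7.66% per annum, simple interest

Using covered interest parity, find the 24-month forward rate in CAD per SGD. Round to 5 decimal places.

T = 2 years.
CAD growth factor: 1 + 0.0541×2 = 1.108200.
SGD accumulates by 1 + 0.0766×2 = 1.153200.
So F = 0.8878 × 1.108200 / 1.153200 = 0.8531564 (CAD/SGD).

0.85316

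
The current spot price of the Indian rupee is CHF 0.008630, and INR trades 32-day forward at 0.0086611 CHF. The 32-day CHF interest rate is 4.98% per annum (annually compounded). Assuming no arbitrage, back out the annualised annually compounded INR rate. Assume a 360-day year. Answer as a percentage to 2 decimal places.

T = 32/360 years.
CIP gives F = S · g_CHF/g_INR, so g_CHF/g_INR = 0.0086611/0.00863 = 1.0036037.
The CHF side grows by (1 + 0.0498)^(32/360) = 1.0043293.
So the INR growth factor = 1.000723.
r = 1.000723^(360/32) − 1 = 0.008164 → 0.82%.

0.82%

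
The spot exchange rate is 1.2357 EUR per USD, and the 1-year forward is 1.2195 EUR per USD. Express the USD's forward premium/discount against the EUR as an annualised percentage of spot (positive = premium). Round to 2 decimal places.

T = 1 year.
Period premium: (1.2195 − 1.2357)/1.2357 = -0.0131100.
×(1/T) gives -1.31% p.a.

-1.31%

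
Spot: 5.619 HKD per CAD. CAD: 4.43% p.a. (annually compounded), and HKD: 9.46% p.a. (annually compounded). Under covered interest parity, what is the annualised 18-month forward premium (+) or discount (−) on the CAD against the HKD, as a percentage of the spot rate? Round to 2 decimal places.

T = 18/12 years.
F = S · g_HKD/g_CAD = 5.619 × 1.1452048/1.0671806 = 6.029819.
(F − S)/S ÷ T = (6.029819 − 5.619)/5.619/(18/12) = 0.048742 → 4.87%.

+4.87%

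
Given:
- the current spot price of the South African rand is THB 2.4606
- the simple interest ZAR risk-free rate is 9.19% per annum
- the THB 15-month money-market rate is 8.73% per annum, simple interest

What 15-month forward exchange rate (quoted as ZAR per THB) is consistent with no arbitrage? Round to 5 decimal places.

T = 15/12 years.
THB accumulates by 1 + 0.0873×15/12 = 1.109125.
ZAR accumulates by 1 + 0.0919×15/12 = 1.114875.
CIP: F = S · (grow THB)/(grow ZAR) = 2.4606 × 1.109125/1.114875 = 2.447909 THB per ZAR.
Quoted the other way: 1/2.447909 = 0.40851 ZAR per THB.

0.40851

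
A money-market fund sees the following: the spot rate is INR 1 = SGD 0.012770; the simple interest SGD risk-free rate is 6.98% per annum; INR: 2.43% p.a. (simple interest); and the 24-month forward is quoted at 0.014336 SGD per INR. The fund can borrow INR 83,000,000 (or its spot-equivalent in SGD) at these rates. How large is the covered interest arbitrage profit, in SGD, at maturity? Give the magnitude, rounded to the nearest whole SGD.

T = 2 years.
Route A — deposit INR, sell forward: 83,000,000 × 1.048600 × 0.014336 = SGD 1,247,716.56.
Route B — convert at spot, deposit SGD: 83,000,000 × 0.012770 × 1.139600 = SGD 1,207,873.44.
The quoted forward overvalues INR, so borrow SGD, buy INR at spot, deposit the INR at 2.43%, and sell the proceeds forward at 0.014336.
Profit = 1,247,716.56 − 1,207,873.44 = SGD 39,843.

SGD 39,843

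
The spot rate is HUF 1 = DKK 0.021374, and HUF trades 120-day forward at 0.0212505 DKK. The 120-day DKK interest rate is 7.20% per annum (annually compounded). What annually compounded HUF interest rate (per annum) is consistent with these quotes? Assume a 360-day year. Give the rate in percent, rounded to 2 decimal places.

T = 120/360 years.
F/S = 0.0212505/0.021374 = 0.9942220 = (growth of DKK) / (growth of HUF).
DKK growth factor: (1 + 0.0720)^(120/360) = 1.023446.
Hence g_HUF = 1.0293938.
Annualise: 1.0293938^(360/120) − 1 = 0.090799 = 9.08%.

9.08%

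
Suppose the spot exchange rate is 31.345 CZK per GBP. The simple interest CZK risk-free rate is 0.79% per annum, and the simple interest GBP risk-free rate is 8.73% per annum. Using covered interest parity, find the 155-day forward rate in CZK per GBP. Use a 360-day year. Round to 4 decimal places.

T = 155/360 years.
CZK accumulates by 1 + 0.0079×155/360 = 1.00340139.
GBP accumulates by 1 + 0.0873×155/360 = 1.0375875.
So F = 31.345 × 1.00340139 / 1.0375875 = 30.312255 (CZK/GBP).

30.3123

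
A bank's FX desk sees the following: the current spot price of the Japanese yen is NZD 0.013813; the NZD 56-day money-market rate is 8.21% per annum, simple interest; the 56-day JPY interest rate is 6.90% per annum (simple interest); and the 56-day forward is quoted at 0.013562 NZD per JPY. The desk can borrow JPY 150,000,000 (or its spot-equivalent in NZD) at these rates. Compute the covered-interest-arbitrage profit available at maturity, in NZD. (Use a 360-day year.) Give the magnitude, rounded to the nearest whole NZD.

T = 56/360 years.
Keep in JPY, deliver into the forward: 150,000,000·1.010733333·0.013562 = NZD 2,056,134.82.
Swap to NZD now, deposit: 150,000,000·0.013813·1.012771111 = NZD 2,098,411.10.
The quoted forward undervalues JPY, so borrow JPY, convert to NZD at spot, deposit the NZD at 8.21%, and buy JPY forward at 0.013562 to cover the loan.
The gap between the two covered legs is NZD 42,276.

NZD 42,276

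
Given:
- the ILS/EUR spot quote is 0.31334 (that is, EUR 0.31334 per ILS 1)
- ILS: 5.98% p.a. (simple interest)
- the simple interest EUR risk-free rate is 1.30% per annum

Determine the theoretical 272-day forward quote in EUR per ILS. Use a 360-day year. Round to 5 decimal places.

T = 272/360 years.
EUR growth factor: 1 + 0.0130×272/360 = 1.0098222.
ILS accumulates by 1 + 0.0598×272/360 = 1.0451822.
Forward (EUR per ILS) = 0.31334 × 1.0098222 / 1.0451822 = 0.3027393.

0.30274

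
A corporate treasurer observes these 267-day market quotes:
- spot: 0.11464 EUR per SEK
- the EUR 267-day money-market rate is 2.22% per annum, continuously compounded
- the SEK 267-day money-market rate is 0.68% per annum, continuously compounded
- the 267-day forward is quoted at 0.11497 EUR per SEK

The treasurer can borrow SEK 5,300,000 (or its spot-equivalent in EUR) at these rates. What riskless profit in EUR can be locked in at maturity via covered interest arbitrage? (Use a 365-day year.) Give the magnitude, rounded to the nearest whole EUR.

EUR 5,160

T = 267/365 years.
Invest the SEK and cover forward: 5,300,000 × 1.00498664 × 0.11497 = EUR 612,379.56.
Convert at spot and invest in EUR: 5,300,000 × 0.11464 × 1.01637203 = EUR 617,539.51.
The quoted forward undervalues SEK, so borrow SEK, convert to EUR at spot, deposit the EUR at 2.22%, and buy SEK forward at 0.11497 to cover the loan.
Arbitrage profit = |612,379.56 − 617,539.51| = EUR 5,160.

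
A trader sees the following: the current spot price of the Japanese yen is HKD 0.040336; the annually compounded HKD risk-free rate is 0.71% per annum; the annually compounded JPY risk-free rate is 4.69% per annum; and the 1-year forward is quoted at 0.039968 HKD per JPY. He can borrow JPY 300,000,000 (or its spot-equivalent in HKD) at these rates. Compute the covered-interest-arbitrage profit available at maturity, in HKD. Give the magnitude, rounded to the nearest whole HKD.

HKD 366,034

T = 1 year.
Route A — deposit JPY, sell forward: 300,000,000 × 1.046900 × 0.039968 = HKD 12,552,749.76.
Route B — convert at spot, deposit HKD: 300,000,000 × 0.040336 × 1.007100 = HKD 12,186,715.68.
The quoted forward overvalues JPY, so borrow HKD, buy JPY at spot, deposit the JPY at 4.69%, and sell the proceeds forward at 0.039968.
Arbitrage profit = |12,552,749.76 − 12,186,715.68| = HKD 366,034.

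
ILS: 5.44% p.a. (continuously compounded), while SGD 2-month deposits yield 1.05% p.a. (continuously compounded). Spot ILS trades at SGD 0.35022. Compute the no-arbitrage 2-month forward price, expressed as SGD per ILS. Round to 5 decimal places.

T = 2/12 years.
Growth of 1 SGD over T: e^(0.0105×2/12) = 1.0017515.
Growth of 1 ILS over T: e^(0.0544×2/12) = 1.0091079.
So F = 0.35022 × 1.0017515 / 1.0091079 = 0.3476669 (SGD/ILS).

0.34767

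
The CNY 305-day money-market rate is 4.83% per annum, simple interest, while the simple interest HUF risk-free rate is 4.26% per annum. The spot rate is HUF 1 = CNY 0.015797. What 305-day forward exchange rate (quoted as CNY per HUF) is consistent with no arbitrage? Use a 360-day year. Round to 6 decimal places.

0.015871

T = 305/360 years.
CNY accumulates by 1 + 0.0483×305/360 = 1.0409208.
HUF accumulates by 1 + 0.0426×305/360 = 1.0360917.
CIP: F = S · (grow CNY)/(grow HUF) = 0.015797 × 1.0409208/1.0360917 = 0.01587063 CNY per HUF.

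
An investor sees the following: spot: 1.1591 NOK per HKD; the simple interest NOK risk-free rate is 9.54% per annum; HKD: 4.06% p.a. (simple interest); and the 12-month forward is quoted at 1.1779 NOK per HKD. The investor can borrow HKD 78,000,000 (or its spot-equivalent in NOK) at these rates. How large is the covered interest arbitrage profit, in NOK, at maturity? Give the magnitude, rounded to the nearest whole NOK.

T = 1 year.
Route A — deposit HKD, sell forward: 78,000,000 × 1.040600 × 1.1779 = NOK 95,606,373.72.
Route B — convert at spot, deposit NOK: 78,000,000 × 1.1591 × 1.095400 = NOK 99,034,894.92.
The quoted forward undervalues HKD, so borrow HKD, convert to NOK at spot, deposit the NOK at 9.54%, and buy HKD forward at 1.1779 to cover the loan.
The gap between the two covered legs is NOK 3,428,521.

NOK 3,428,521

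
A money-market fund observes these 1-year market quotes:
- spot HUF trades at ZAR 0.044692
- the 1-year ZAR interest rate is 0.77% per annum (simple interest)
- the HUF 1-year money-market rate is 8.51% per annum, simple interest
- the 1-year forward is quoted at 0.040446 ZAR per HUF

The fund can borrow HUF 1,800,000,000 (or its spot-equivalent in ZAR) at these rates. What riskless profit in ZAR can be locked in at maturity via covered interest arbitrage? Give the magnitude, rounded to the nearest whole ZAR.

ZAR 2,066,713

T = 1 year.
Keep in HUF, deliver into the forward: 1,800,000,000·1.085100·0.040446 = ZAR 78,998,318.28.
Swap to ZAR now, deposit: 1,800,000,000·0.044692·1.007700 = ZAR 81,065,031.12.
The quoted forward undervalues HUF, so borrow HUF, convert to ZAR at spot, deposit the ZAR at 0.77%, and buy HUF forward at 0.040446 to cover the loan.
Arbitrage profit = |78,998,318.28 − 81,065,031.12| = ZAR 2,066,713.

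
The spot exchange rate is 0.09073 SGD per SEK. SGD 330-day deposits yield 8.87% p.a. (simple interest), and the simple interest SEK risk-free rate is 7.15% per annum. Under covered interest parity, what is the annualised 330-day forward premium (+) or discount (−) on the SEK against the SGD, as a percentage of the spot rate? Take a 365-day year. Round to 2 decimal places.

+1.62%

T = 330/365 years.
No-arbitrage forward: 0.09073 × 1.0801945 / 1.0646438 = 0.09205525 SGD/SEK.
(F − S)/S ÷ T = (0.09205525 − 0.09073)/0.09073/(330/365) = 0.016156 → 1.62%.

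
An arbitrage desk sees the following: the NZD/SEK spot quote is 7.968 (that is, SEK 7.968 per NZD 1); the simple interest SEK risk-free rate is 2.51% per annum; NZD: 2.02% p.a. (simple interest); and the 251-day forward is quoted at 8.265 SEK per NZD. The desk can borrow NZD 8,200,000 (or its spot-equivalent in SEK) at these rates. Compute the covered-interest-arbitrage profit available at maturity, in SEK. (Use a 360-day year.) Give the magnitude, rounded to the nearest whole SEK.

SEK 2,246,481

T = 251/360 years.
Keep in NZD, deliver into the forward: 8,200,000·1.0140838889·8.265 = SEK 68,727,507.40.
Swap to SEK now, deposit: 8,200,000·7.968·1.0175002778 = SEK 66,481,026.15.
The quoted forward overvalues NZD, so borrow SEK, buy NZD at spot, deposit the NZD at 2.02%, and sell the proceeds forward at 8.265.
Profit = 68,727,507.40 − 66,481,026.15 = SEK 2,246,481.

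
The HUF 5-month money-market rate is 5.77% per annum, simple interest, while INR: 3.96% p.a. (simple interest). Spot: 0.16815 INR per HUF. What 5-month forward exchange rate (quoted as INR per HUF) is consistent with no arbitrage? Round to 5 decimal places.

T = 5/12 years.
INR growth factor: 1 + 0.0396×5/12 = 1.016500.
HUF growth factor: 1 + 0.0577×5/12 = 1.0240417.
So F = 0.16815 × 1.016500 / 1.0240417 = 0.1669116 (INR/HUF).

0.16691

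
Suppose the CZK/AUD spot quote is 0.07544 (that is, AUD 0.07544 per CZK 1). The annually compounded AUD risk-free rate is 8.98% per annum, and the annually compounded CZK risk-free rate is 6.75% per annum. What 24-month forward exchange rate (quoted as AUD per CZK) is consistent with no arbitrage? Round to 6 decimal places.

0.078625

T = 2 years.
Growth of 1 AUD over T: (1 + 0.0898)^2 = 1.187664.
CZK accumulates by (1 + 0.0675)^2 = 1.1395562.
Forward (AUD per CZK) = 0.07544 × 1.187664 / 1.1395562 = 0.07862479.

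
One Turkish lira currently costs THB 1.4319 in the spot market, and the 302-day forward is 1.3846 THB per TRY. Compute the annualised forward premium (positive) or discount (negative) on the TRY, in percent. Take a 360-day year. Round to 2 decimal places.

T = 302/360 years.
(F − S)/S = (1.3846 − 1.4319)/1.4319 = -0.0330330.
Annualise by dividing by T: -0.0330330 / (302/360) = -0.039377 → -3.94%.

-3.94%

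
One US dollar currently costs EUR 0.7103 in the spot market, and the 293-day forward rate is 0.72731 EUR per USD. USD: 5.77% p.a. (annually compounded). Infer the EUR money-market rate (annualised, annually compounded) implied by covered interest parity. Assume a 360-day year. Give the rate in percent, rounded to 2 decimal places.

8.89%

T = 293/360 years.
By CIP, F/S equals the EUR-to-USD growth ratio: 0.72731/0.7103 = 1.0239476.
The USD side grows by (1 + 0.0577)^(293/360) = 1.0467148.
That pins the EUR growth at 1.0717811.
Annualise: 1.0717811^(360/293) − 1 = 0.088906 = 8.89%.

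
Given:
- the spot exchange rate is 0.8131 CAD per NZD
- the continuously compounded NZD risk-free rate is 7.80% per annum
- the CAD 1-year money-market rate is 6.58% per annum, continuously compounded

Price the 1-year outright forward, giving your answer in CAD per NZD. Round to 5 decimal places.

T = 1 year.
Growth of 1 CAD over T: e^(0.0658×1) = 1.0680131.
NZD growth factor: e^(0.0780×1) = 1.0811227.
Forward (CAD per NZD) = 0.8131 × 1.0680131 / 1.0811227 = 0.8032404.

0.80324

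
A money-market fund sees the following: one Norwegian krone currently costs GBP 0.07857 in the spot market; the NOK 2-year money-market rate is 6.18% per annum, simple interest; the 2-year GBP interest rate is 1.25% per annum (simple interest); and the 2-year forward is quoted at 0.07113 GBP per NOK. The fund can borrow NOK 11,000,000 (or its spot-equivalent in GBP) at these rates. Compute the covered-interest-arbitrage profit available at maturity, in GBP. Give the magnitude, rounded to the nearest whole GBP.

GBP 6,738

T = 2 years.
Invest the NOK and cover forward: 11,000,000 × 1.123600 × 0.07113 = GBP 879,138.35.
Convert at spot and invest in GBP: 11,000,000 × 0.07857 × 1.025000 = GBP 885,876.75.
The quoted forward undervalues NOK, so borrow NOK, convert to GBP at spot, deposit the GBP at 1.25%, and buy NOK forward at 0.07113 to cover the loan.
Arbitrage profit = |879,138.35 − 885,876.75| = GBP 6,738.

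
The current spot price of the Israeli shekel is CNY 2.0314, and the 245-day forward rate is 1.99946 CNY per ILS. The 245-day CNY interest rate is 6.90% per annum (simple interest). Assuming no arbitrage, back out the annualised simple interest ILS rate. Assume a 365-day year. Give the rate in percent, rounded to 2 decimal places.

9.39%

T = 245/365 years.
CIP gives F = S · g_CNY/g_ILS, so g_CNY/g_ILS = 1.99946/2.0314 = 0.9842769.
The CNY side grows by 1 + 0.0690×245/365 = 1.0463151.
So the ILS growth factor = 1.0630292.
r = (1.0630292 − 1)/(245/365) = 0.093901 → 9.39%.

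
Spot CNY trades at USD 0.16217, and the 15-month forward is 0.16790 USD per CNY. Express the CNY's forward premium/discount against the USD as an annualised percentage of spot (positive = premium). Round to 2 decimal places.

+2.83%

T = 15/12 years.
CNY trades forward at +3.53333% vs spot over the period.
×(1/T) gives 2.83% p.a.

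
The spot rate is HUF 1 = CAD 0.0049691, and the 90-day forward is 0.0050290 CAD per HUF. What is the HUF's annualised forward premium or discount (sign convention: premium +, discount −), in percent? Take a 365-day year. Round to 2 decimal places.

T = 90/365 years.
HUF trades forward at +1.20545% vs spot over the period.
×(1/T) gives 4.89% p.a.

+4.89%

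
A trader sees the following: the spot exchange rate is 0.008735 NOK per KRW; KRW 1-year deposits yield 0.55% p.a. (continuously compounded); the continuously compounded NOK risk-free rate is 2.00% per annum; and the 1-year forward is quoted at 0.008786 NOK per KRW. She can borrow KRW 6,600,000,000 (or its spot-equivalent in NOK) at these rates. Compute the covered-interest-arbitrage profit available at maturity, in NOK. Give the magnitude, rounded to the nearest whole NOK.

NOK 508,217

T = 1 year.
Keep in KRW, deliver into the forward: 6,600,000,000·1.0055151528·0.008786 = NOK 58,307,410.47.
Swap to NOK now, deposit: 6,600,000,000·0.008735·1.02020134 = NOK 58,815,627.45.
The quoted forward undervalues KRW, so borrow KRW, convert to NOK at spot, deposit the NOK at 2.00%, and buy KRW forward at 0.008786 to cover the loan.
Profit = 58,815,627.45 − 58,307,410.47 = NOK 508,217.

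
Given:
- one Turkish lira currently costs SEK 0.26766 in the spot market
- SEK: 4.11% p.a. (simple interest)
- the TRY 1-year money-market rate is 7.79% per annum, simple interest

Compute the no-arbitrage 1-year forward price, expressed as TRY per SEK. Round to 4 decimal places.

T = 1 year.
SEK accumulates by 1 + 0.0411×1 = 1.041100.
Growth of 1 TRY over T: 1 + 0.0779×1 = 1.077900.
CIP: F = S · (grow SEK)/(grow TRY) = 0.26766 × 1.041100/1.077900 = 0.2585220 SEK per TRY.
Invert for TRY per SEK: 1 / 0.2585220 = 3.8681.

3.8681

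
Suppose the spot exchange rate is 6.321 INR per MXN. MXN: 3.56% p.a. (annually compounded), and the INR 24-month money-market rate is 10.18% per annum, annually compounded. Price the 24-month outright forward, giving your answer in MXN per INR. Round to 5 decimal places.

0.13976

T = 2 years.
INR growth factor: (1 + 0.1018)^2 = 1.2139632.
MXN growth factor: (1 + 0.0356)^2 = 1.0724674.
Forward (INR per MXN) = 6.321 × 1.2139632 / 1.0724674 = 7.154960.
Invert for MXN per INR: 1 / 7.154960 = 0.13976.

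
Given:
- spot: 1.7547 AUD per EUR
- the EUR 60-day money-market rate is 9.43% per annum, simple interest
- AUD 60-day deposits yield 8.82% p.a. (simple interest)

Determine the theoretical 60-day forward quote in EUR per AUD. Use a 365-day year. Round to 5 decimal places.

T = 60/365 years.
AUD growth factor: 1 + 0.0882×60/365 = 1.0144986.
EUR growth factor: 1 + 0.0943×60/365 = 1.0155014.
CIP: F = S · (grow AUD)/(grow EUR) = 1.7547 × 1.0144986/1.0155014 = 1.752967 AUD per EUR.
Invert for EUR per AUD: 1 / 1.752967 = 0.57046.

0.57046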